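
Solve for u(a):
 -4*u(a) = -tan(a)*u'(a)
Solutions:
 u(a) = C1*sin(a)^4


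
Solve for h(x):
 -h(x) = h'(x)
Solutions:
 h(x) = C1*exp(-x)


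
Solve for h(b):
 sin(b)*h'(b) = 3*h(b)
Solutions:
 h(b) = C1*(cos(b) - 1)^(3/2)/(cos(b) + 1)^(3/2)


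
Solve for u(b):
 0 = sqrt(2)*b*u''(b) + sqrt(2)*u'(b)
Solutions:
 u(b) = C1 + C2*log(b)


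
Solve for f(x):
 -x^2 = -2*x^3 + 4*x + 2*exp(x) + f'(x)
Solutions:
 f(x) = C1 + x^4/2 - x^3/3 - 2*x^2 - 2*exp(x)


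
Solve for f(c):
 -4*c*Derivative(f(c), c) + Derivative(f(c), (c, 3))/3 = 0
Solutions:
 f(c) = C1 + Integral(C2*airyai(12^(1/3)*c) + C3*airybi(12^(1/3)*c), c)


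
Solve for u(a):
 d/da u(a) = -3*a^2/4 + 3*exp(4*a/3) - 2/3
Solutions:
 u(a) = C1 - a^3/4 - 2*a/3 + 9*exp(4*a/3)/4


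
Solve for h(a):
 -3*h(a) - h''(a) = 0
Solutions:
 h(a) = C1*sin(sqrt(3)*a) + C2*cos(sqrt(3)*a)


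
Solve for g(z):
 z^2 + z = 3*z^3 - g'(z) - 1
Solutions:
 g(z) = C1 + 3*z^4/4 - z^3/3 - z^2/2 - z


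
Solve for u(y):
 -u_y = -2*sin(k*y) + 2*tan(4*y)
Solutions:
 u(y) = C1 + 2*Piecewise((-cos(k*y)/k, Ne(k, 0)), (0, True)) + log(cos(4*y))/2


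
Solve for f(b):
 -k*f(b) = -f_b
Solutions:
 f(b) = C1*exp(b*k)


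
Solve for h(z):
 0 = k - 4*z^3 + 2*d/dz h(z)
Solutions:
 h(z) = C1 - k*z/2 + z^4/2


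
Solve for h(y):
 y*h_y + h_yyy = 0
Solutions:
 h(y) = C1 + Integral(C2*airyai(-y) + C3*airybi(-y), y)


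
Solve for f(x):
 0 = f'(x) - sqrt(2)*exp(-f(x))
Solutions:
 f(x) = log(C1 + sqrt(2)*x)


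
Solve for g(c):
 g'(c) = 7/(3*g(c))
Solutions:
 g(c) = -sqrt(C1 + 42*c)/3
 g(c) = sqrt(C1 + 42*c)/3


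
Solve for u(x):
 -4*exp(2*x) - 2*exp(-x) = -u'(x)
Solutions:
 u(x) = C1 + 2*exp(2*x) - 2*exp(-x)


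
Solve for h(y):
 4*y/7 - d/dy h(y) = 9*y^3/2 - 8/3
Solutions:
 h(y) = C1 - 9*y^4/8 + 2*y^2/7 + 8*y/3


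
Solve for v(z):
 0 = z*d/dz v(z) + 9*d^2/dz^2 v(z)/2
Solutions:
 v(z) = C1 + C2*erf(z/3)


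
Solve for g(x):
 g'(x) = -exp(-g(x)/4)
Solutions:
 g(x) = 4*log(C1 - x/4)


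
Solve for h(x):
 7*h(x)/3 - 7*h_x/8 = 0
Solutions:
 h(x) = C1*exp(8*x/3)


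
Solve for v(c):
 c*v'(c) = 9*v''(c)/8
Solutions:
 v(c) = C1 + C2*erfi(2*c/3)


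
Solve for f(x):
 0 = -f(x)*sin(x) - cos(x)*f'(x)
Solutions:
 f(x) = C1*cos(x)


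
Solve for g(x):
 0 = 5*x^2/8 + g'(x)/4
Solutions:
 g(x) = C1 - 5*x^3/6


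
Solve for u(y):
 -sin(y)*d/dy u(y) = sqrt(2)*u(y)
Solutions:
 u(y) = C1*(cos(y) + 1)^(sqrt(2)/2)/(cos(y) - 1)^(sqrt(2)/2)


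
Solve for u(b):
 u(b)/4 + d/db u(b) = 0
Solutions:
 u(b) = C1*exp(-b/4)


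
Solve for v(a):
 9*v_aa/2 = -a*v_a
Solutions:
 v(a) = C1 + C2*erf(a/3)


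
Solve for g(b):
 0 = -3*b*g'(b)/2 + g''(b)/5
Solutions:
 g(b) = C1 + C2*erfi(sqrt(15)*b/2)


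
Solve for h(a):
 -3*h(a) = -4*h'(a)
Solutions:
 h(a) = C1*exp(3*a/4)


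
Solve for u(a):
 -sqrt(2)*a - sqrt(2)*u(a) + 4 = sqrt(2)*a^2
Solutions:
 u(a) = -a^2 - a + 2*sqrt(2)


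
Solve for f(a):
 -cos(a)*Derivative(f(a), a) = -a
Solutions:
 f(a) = C1 + Integral(a/cos(a), a)


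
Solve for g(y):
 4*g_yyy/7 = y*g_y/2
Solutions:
 g(y) = C1 + Integral(C2*airyai(7^(1/3)*y/2) + C3*airybi(7^(1/3)*y/2), y)


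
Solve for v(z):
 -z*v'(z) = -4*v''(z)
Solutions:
 v(z) = C1 + C2*erfi(sqrt(2)*z/4)


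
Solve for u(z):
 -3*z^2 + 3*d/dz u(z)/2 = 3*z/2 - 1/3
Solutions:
 u(z) = C1 + 2*z^3/3 + z^2/2 - 2*z/9


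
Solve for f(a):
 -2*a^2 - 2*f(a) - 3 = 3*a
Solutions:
 f(a) = -a^2 - 3*a/2 - 3/2


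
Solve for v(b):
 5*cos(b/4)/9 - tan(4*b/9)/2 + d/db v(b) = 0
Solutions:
 v(b) = C1 - 9*log(cos(4*b/9))/8 - 20*sin(b/4)/9


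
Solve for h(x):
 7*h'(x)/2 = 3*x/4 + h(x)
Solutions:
 h(x) = C1*exp(2*x/7) - 3*x/4 - 21/8


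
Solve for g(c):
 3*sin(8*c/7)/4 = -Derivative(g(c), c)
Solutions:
 g(c) = C1 + 21*cos(8*c/7)/32


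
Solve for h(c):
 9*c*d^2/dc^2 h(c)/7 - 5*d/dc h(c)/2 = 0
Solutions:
 h(c) = C1 + C2*c^(53/18)


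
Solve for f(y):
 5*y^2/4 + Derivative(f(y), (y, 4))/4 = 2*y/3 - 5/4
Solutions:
 f(y) = C1 + C2*y + C3*y^2 + C4*y^3 - y^6/72 + y^5/45 - 5*y^4/24


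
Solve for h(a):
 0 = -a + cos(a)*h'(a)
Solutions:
 h(a) = C1 + Integral(a/cos(a), a)


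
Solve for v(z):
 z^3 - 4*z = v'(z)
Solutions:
 v(z) = C1 + z^4/4 - 2*z^2


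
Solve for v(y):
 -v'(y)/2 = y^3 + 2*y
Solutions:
 v(y) = C1 - y^4/2 - 2*y^2


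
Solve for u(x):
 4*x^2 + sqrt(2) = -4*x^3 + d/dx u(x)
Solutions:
 u(x) = C1 + x^4 + 4*x^3/3 + sqrt(2)*x


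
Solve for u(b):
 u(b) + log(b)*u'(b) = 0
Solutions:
 u(b) = C1*exp(-li(b))


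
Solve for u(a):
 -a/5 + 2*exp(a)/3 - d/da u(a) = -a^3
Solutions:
 u(a) = C1 + a^4/4 - a^2/10 + 2*exp(a)/3


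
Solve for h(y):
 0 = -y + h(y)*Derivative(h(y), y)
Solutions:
 h(y) = -sqrt(C1 + y^2)
 h(y) = sqrt(C1 + y^2)


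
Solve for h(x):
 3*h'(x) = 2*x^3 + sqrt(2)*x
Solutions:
 h(x) = C1 + x^4/6 + sqrt(2)*x^2/6


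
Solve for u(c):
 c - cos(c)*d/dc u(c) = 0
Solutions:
 u(c) = C1 + Integral(c/cos(c), c)


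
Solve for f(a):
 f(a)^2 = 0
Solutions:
 f(a) = 0


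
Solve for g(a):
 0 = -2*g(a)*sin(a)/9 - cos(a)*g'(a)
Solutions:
 g(a) = C1*cos(a)^(2/9)


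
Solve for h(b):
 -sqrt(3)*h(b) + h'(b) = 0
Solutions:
 h(b) = C1*exp(sqrt(3)*b)


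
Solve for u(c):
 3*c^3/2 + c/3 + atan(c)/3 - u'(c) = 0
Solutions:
 u(c) = C1 + 3*c^4/8 + c^2/6 + c*atan(c)/3 - log(c^2 + 1)/6


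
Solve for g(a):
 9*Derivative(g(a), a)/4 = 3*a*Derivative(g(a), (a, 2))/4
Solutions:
 g(a) = C1 + C2*a^4


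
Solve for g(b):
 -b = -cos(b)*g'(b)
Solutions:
 g(b) = C1 + Integral(b/cos(b), b)


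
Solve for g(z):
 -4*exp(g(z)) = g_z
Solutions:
 g(z) = log(1/(C1 + 4*z))


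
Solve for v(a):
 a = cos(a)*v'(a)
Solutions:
 v(a) = C1 + Integral(a/cos(a), a)


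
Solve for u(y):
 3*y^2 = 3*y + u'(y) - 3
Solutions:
 u(y) = C1 + y^3 - 3*y^2/2 + 3*y


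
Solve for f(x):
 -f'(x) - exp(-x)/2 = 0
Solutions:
 f(x) = C1 + exp(-x)/2


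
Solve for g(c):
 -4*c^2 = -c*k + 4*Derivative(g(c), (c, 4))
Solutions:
 g(c) = C1 + C2*c + C3*c^2 + C4*c^3 - c^6/360 + c^5*k/480


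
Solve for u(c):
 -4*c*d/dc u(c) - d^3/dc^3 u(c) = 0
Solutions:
 u(c) = C1 + Integral(C2*airyai(-2^(2/3)*c) + C3*airybi(-2^(2/3)*c), c)


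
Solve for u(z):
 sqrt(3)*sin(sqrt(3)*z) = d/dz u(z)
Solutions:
 u(z) = C1 - cos(sqrt(3)*z)


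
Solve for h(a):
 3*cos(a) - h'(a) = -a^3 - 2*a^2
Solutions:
 h(a) = C1 + a^4/4 + 2*a^3/3 + 3*sin(a)


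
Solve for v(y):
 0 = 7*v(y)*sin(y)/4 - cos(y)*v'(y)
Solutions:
 v(y) = C1/cos(y)^(7/4)


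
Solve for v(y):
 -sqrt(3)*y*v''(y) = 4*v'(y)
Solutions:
 v(y) = C1 + C2*y^(1 - 4*sqrt(3)/3)


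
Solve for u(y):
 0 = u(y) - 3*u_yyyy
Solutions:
 u(y) = C1*exp(-3^(3/4)*y/3) + C2*exp(3^(3/4)*y/3) + C3*sin(3^(3/4)*y/3) + C4*cos(3^(3/4)*y/3)


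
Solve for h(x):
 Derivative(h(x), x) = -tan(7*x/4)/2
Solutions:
 h(x) = C1 + 2*log(cos(7*x/4))/7


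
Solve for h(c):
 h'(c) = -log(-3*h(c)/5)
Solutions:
 Integral(1/(log(-_y) - log(5) + log(3)), (_y, h(c))) = C1 - c


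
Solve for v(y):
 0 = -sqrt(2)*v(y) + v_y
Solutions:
 v(y) = C1*exp(sqrt(2)*y)


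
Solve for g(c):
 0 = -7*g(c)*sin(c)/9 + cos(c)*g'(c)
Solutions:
 g(c) = C1/cos(c)^(7/9)


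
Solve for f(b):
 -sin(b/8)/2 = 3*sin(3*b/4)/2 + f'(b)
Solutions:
 f(b) = C1 + 4*cos(b/8) + 2*cos(3*b/4)


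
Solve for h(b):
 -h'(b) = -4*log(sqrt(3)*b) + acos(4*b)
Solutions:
 h(b) = C1 + 4*b*log(b) - b*acos(4*b) - 4*b + 2*b*log(3) + sqrt(1 - 16*b^2)/4


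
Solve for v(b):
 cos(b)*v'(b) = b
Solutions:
 v(b) = C1 + Integral(b/cos(b), b)


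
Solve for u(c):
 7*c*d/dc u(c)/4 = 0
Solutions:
 u(c) = C1


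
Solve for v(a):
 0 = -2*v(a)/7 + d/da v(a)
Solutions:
 v(a) = C1*exp(2*a/7)


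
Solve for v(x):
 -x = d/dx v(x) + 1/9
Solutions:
 v(x) = C1 - x^2/2 - x/9


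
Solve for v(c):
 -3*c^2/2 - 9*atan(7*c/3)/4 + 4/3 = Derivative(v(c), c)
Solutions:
 v(c) = C1 - c^3/2 - 9*c*atan(7*c/3)/4 + 4*c/3 + 27*log(49*c^2 + 9)/56


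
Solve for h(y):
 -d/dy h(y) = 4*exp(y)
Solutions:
 h(y) = C1 - 4*exp(y)


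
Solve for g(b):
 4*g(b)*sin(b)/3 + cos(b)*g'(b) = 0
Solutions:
 g(b) = C1*cos(b)^(4/3)


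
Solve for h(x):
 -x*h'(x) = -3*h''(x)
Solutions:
 h(x) = C1 + C2*erfi(sqrt(6)*x/6)


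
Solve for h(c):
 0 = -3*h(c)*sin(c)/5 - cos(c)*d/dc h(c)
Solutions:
 h(c) = C1*cos(c)^(3/5)


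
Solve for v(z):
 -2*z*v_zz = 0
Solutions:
 v(z) = C1 + C2*z


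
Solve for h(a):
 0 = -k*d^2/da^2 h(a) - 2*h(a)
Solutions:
 h(a) = C1*exp(-sqrt(2)*a*sqrt(-1/k)) + C2*exp(sqrt(2)*a*sqrt(-1/k))


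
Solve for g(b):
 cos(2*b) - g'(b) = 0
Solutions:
 g(b) = C1 + sin(2*b)/2


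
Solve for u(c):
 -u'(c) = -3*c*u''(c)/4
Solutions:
 u(c) = C1 + C2*c^(7/3)


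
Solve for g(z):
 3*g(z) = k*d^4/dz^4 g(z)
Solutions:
 g(z) = C1*exp(-3^(1/4)*z*(1/k)^(1/4)) + C2*exp(3^(1/4)*z*(1/k)^(1/4)) + C3*exp(-3^(1/4)*I*z*(1/k)^(1/4)) + C4*exp(3^(1/4)*I*z*(1/k)^(1/4))


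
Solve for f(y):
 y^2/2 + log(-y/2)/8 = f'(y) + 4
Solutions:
 f(y) = C1 + y^3/6 + y*log(-y)/8 + y*(-33 - log(2))/8


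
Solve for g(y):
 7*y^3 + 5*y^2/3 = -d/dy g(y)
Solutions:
 g(y) = C1 - 7*y^4/4 - 5*y^3/9


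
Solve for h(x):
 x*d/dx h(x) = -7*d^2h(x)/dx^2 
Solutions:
 h(x) = C1 + C2*erf(sqrt(14)*x/14)


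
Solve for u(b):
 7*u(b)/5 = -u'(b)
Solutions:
 u(b) = C1*exp(-7*b/5)


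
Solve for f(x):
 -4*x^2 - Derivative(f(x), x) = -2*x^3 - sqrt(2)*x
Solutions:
 f(x) = C1 + x^4/2 - 4*x^3/3 + sqrt(2)*x^2/2


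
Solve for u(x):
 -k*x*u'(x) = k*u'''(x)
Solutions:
 u(x) = C1 + Integral(C2*airyai(-x) + C3*airybi(-x), x)


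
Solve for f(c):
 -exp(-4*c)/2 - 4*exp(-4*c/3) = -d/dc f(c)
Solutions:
 f(c) = C1 - exp(-4*c)/8 - 3*exp(-4*c/3)


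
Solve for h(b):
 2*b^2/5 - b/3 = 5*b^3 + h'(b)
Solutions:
 h(b) = C1 - 5*b^4/4 + 2*b^3/15 - b^2/6


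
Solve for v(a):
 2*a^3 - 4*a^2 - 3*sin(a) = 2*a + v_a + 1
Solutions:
 v(a) = C1 + a^4/2 - 4*a^3/3 - a^2 - a + 3*cos(a)


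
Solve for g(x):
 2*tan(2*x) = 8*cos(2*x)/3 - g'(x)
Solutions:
 g(x) = C1 + log(cos(2*x)) + 4*sin(2*x)/3


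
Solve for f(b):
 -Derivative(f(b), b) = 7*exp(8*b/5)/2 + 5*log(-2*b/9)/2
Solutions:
 f(b) = C1 - 5*b*log(-b)/2 + b*(-5*log(2)/2 + 5/2 + 5*log(3)) - 35*exp(8*b/5)/16


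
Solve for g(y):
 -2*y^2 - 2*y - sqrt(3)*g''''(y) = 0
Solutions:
 g(y) = C1 + C2*y + C3*y^2 + C4*y^3 - sqrt(3)*y^6/540 - sqrt(3)*y^5/180


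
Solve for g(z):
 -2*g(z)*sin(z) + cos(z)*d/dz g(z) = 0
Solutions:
 g(z) = C1/cos(z)^2


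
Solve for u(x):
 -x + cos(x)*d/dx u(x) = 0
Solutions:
 u(x) = C1 + Integral(x/cos(x), x)


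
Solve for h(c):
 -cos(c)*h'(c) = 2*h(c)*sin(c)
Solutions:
 h(c) = C1*cos(c)^2


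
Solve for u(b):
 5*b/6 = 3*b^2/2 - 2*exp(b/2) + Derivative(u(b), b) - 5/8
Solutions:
 u(b) = C1 - b^3/2 + 5*b^2/12 + 5*b/8 + 4*exp(b/2)


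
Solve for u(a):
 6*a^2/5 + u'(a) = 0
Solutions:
 u(a) = C1 - 2*a^3/5


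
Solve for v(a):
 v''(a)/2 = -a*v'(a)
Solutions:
 v(a) = C1 + C2*erf(a)


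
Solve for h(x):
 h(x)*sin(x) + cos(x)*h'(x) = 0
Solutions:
 h(x) = C1*cos(x)


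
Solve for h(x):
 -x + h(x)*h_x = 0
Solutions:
 h(x) = -sqrt(C1 + x^2)
 h(x) = sqrt(C1 + x^2)


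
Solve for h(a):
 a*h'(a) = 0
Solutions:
 h(a) = C1


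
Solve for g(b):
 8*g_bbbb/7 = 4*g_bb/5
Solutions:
 g(b) = C1 + C2*b + C3*exp(-sqrt(70)*b/10) + C4*exp(sqrt(70)*b/10)


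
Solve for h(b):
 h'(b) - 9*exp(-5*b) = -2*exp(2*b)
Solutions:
 h(b) = C1 - exp(2*b) - 9*exp(-5*b)/5


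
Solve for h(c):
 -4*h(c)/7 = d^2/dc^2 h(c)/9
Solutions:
 h(c) = C1*sin(6*sqrt(7)*c/7) + C2*cos(6*sqrt(7)*c/7)


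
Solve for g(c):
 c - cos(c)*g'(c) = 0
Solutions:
 g(c) = C1 + Integral(c/cos(c), c)


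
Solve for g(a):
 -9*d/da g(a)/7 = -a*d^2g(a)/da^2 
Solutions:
 g(a) = C1 + C2*a^(16/7)


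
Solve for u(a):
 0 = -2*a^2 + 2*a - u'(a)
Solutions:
 u(a) = C1 - 2*a^3/3 + a^2


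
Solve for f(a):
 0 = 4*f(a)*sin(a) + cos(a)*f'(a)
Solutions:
 f(a) = C1*cos(a)^4


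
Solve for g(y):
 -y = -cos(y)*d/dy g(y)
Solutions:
 g(y) = C1 + Integral(y/cos(y), y)


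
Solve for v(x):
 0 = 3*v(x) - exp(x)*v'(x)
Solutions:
 v(x) = C1*exp(-3*exp(-x))


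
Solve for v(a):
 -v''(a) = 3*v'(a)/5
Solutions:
 v(a) = C1 + C2*exp(-3*a/5)


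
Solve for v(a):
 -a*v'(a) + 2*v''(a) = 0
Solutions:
 v(a) = C1 + C2*erfi(a/2)


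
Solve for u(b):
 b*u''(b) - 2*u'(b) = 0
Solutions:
 u(b) = C1 + C2*b^3


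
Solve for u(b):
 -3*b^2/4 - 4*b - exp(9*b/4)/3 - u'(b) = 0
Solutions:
 u(b) = C1 - b^3/4 - 2*b^2 - 4*exp(9*b/4)/27


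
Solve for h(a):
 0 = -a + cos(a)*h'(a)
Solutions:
 h(a) = C1 + Integral(a/cos(a), a)


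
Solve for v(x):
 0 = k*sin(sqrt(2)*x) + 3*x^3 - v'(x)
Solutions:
 v(x) = C1 - sqrt(2)*k*cos(sqrt(2)*x)/2 + 3*x^4/4


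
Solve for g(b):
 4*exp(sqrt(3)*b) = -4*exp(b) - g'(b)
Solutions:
 g(b) = C1 - 4*exp(b) - 4*sqrt(3)*exp(sqrt(3)*b)/3


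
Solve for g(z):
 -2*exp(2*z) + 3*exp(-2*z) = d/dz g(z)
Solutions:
 g(z) = C1 - exp(2*z) - 3*exp(-2*z)/2


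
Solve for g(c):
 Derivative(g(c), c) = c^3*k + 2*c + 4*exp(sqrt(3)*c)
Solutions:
 g(c) = C1 + c^4*k/4 + c^2 + 4*sqrt(3)*exp(sqrt(3)*c)/3


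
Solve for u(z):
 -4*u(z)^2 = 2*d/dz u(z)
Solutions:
 u(z) = 1/(C1 + 2*z)


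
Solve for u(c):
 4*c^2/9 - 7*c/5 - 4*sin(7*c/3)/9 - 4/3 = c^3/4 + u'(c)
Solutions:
 u(c) = C1 - c^4/16 + 4*c^3/27 - 7*c^2/10 - 4*c/3 + 4*cos(7*c/3)/21


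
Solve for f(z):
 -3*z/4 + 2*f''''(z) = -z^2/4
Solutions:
 f(z) = C1 + C2*z + C3*z^2 + C4*z^3 - z^6/2880 + z^5/320


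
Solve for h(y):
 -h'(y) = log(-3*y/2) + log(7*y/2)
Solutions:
 h(y) = C1 - 2*y*log(y) + y*(-log(21) + 2*log(2) + 2 - I*pi)


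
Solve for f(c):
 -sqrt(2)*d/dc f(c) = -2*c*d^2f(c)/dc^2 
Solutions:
 f(c) = C1 + C2*c^(sqrt(2)/2 + 1)


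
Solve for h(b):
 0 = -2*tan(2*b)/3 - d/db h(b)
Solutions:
 h(b) = C1 + log(cos(2*b))/3


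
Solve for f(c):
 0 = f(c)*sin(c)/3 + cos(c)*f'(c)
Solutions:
 f(c) = C1*cos(c)^(1/3)


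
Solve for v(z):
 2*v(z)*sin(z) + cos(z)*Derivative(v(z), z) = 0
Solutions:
 v(z) = C1*cos(z)^2


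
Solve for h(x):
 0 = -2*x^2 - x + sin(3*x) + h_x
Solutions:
 h(x) = C1 + 2*x^3/3 + x^2/2 + cos(3*x)/3


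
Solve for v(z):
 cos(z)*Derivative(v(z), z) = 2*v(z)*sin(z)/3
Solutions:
 v(z) = C1/cos(z)^(2/3)


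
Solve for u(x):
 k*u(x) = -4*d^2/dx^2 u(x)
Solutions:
 u(x) = C1*exp(-x*sqrt(-k)/2) + C2*exp(x*sqrt(-k)/2)


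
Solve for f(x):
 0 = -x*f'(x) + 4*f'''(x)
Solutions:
 f(x) = C1 + Integral(C2*airyai(2^(1/3)*x/2) + C3*airybi(2^(1/3)*x/2), x)


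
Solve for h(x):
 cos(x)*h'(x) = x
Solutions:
 h(x) = C1 + Integral(x/cos(x), x)


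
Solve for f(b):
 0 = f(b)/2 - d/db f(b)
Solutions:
 f(b) = C1*exp(b/2)


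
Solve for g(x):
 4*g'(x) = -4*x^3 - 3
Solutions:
 g(x) = C1 - x^4/4 - 3*x/4


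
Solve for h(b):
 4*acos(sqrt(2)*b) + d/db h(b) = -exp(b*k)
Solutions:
 h(b) = C1 - 4*b*acos(sqrt(2)*b) + 2*sqrt(2)*sqrt(1 - 2*b^2) - Piecewise((exp(b*k)/k, Ne(k, 0)), (b, True))


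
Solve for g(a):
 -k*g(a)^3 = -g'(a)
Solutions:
 g(a) = -sqrt(2)*sqrt(-1/(C1 + a*k))/2
 g(a) = sqrt(2)*sqrt(-1/(C1 + a*k))/2


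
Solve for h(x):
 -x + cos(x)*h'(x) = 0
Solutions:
 h(x) = C1 + Integral(x/cos(x), x)


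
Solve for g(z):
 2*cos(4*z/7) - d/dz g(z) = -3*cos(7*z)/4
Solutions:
 g(z) = C1 + 7*sin(4*z/7)/2 + 3*sin(7*z)/28


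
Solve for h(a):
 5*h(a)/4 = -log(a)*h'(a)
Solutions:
 h(a) = C1*exp(-5*li(a)/4)


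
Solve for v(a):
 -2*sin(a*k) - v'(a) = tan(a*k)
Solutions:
 v(a) = C1 - Piecewise((-log(cos(a*k))/k, Ne(k, 0)), (0, True)) - 2*Piecewise((-cos(a*k)/k, Ne(k, 0)), (0, True))


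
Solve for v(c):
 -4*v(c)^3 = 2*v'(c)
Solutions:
 v(c) = -sqrt(2)*sqrt(-1/(C1 - 2*c))/2
 v(c) = sqrt(2)*sqrt(-1/(C1 - 2*c))/2


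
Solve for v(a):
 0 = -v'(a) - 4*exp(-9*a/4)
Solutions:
 v(a) = C1 + 16*exp(-9*a/4)/9


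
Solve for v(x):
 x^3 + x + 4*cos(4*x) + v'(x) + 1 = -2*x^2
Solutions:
 v(x) = C1 - x^4/4 - 2*x^3/3 - x^2/2 - x - sin(4*x)


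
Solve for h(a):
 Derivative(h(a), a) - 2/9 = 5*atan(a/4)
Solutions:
 h(a) = C1 + 5*a*atan(a/4) + 2*a/9 - 10*log(a^2 + 16)


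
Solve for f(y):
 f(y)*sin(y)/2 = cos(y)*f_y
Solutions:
 f(y) = C1/sqrt(cos(y))


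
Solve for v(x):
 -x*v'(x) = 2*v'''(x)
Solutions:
 v(x) = C1 + Integral(C2*airyai(-2^(2/3)*x/2) + C3*airybi(-2^(2/3)*x/2), x)


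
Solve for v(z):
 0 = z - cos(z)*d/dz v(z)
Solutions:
 v(z) = C1 + Integral(z/cos(z), z)


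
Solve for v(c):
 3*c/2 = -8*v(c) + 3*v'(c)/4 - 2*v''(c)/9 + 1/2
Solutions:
 v(c) = -3*c/16 + (C1*sin(3*sqrt(943)*c/16) + C2*cos(3*sqrt(943)*c/16))*exp(27*c/16) + 23/512


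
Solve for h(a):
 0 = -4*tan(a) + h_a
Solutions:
 h(a) = C1 - 4*log(cos(a))


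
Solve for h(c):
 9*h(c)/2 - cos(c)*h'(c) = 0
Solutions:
 h(c) = C1*(sin(c) + 1)^(1/4)*(sin(c)^2 + 2*sin(c) + 1)/((sin(c) - 1)^(1/4)*(sin(c)^2 - 2*sin(c) + 1))


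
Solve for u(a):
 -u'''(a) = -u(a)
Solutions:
 u(a) = C3*exp(a) + (C1*sin(sqrt(3)*a/2) + C2*cos(sqrt(3)*a/2))*exp(-a/2)


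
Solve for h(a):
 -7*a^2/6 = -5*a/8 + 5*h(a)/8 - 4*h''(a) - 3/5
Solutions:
 h(a) = C1*exp(-sqrt(10)*a/8) + C2*exp(sqrt(10)*a/8) - 28*a^2/15 + a - 344/15


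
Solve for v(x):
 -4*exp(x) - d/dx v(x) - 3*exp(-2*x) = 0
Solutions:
 v(x) = C1 - 4*exp(x) + 3*exp(-2*x)/2


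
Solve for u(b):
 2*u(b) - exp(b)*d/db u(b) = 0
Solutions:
 u(b) = C1*exp(-2*exp(-b))


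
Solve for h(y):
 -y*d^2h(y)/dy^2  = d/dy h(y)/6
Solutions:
 h(y) = C1 + C2*y^(5/6)


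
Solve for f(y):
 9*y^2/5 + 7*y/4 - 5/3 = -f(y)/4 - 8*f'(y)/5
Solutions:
 f(y) = C1*exp(-5*y/32) - 36*y^2/5 + 2129*y/25 - 201884/375


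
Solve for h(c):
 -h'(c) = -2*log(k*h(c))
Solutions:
 li(k*h(c))/k = C1 + 2*c


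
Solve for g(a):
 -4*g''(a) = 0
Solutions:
 g(a) = C1 + C2*a


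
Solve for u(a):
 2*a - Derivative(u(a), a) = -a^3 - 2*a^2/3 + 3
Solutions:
 u(a) = C1 + a^4/4 + 2*a^3/9 + a^2 - 3*a


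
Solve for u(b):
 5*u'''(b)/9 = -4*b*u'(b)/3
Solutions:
 u(b) = C1 + Integral(C2*airyai(-12^(1/3)*5^(2/3)*b/5) + C3*airybi(-12^(1/3)*5^(2/3)*b/5), b)


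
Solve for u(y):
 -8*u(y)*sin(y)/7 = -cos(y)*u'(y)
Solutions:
 u(y) = C1/cos(y)^(8/7)


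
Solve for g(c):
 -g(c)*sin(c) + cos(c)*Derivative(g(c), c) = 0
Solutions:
 g(c) = C1/cos(c)


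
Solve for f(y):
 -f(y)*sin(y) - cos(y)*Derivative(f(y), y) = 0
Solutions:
 f(y) = C1*cos(y)


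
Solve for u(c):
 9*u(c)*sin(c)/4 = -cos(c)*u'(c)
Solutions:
 u(c) = C1*cos(c)^(9/4)


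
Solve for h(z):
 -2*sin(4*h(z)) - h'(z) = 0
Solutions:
 h(z) = -acos((-C1 - exp(16*z))/(C1 - exp(16*z)))/4 + pi/2
 h(z) = acos((-C1 - exp(16*z))/(C1 - exp(16*z)))/4


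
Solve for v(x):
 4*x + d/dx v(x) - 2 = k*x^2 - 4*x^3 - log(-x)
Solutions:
 v(x) = C1 + k*x^3/3 - x^4 - 2*x^2 - x*log(-x) + 3*x


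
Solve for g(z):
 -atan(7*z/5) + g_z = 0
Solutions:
 g(z) = C1 + z*atan(7*z/5) - 5*log(49*z^2 + 25)/14


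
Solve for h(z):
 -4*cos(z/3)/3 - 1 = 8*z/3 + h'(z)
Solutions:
 h(z) = C1 - 4*z^2/3 - z - 4*sin(z/3)


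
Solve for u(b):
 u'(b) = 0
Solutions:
 u(b) = C1


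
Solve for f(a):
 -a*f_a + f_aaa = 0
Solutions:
 f(a) = C1 + Integral(C2*airyai(a) + C3*airybi(a), a)


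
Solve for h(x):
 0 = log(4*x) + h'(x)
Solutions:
 h(x) = C1 - x*log(x) - x*log(4) + x


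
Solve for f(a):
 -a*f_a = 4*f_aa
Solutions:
 f(a) = C1 + C2*erf(sqrt(2)*a/4)


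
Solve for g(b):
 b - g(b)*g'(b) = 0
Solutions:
 g(b) = -sqrt(C1 + b^2)
 g(b) = sqrt(C1 + b^2)


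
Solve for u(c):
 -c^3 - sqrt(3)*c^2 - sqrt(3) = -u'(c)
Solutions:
 u(c) = C1 + c^4/4 + sqrt(3)*c^3/3 + sqrt(3)*c


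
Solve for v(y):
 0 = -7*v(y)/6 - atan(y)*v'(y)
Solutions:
 v(y) = C1*exp(-7*Integral(1/atan(y), y)/6)


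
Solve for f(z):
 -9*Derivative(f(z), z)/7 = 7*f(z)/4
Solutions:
 f(z) = C1*exp(-49*z/36)


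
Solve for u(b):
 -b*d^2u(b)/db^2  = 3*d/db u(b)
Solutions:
 u(b) = C1 + C2/b^2


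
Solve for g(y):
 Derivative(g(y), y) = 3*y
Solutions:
 g(y) = C1 + 3*y^2/2


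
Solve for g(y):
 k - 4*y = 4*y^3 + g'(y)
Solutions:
 g(y) = C1 + k*y - y^4 - 2*y^2


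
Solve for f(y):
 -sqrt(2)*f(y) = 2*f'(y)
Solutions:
 f(y) = C1*exp(-sqrt(2)*y/2)


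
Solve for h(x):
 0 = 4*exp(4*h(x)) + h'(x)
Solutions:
 h(x) = log(-I*(1/(C1 + 16*x))^(1/4))
 h(x) = log(I*(1/(C1 + 16*x))^(1/4))
 h(x) = log(-(1/(C1 + 16*x))^(1/4))
 h(x) = log(1/(C1 + 16*x))/4


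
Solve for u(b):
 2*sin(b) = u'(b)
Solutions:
 u(b) = C1 - 2*cos(b)


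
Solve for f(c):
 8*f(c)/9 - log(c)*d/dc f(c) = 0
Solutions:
 f(c) = C1*exp(8*li(c)/9)


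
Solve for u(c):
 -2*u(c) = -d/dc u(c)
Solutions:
 u(c) = C1*exp(2*c)


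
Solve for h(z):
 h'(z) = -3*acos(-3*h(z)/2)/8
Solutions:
 Integral(1/acos(-3*_y/2), (_y, h(z))) = C1 - 3*z/8


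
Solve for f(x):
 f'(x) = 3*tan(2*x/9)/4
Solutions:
 f(x) = C1 - 27*log(cos(2*x/9))/8


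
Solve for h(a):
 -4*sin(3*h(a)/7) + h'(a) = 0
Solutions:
 -4*a + 7*log(cos(3*h(a)/7) - 1)/6 - 7*log(cos(3*h(a)/7) + 1)/6 = C1


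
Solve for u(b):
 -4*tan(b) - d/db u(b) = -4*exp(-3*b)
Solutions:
 u(b) = C1 - 2*log(tan(b)^2 + 1) - 4*exp(-3*b)/3


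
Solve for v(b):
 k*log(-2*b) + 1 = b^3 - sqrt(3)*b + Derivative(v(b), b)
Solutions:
 v(b) = C1 - b^4/4 + sqrt(3)*b^2/2 + b*k*log(-b) + b*(-k + k*log(2) + 1)


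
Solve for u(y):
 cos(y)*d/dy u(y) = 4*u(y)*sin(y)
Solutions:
 u(y) = C1/cos(y)^4


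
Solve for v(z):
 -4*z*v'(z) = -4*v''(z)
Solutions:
 v(z) = C1 + C2*erfi(sqrt(2)*z/2)


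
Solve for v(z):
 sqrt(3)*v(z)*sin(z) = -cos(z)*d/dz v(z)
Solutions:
 v(z) = C1*cos(z)^(sqrt(3))


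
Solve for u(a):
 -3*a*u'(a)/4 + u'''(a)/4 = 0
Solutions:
 u(a) = C1 + Integral(C2*airyai(3^(1/3)*a) + C3*airybi(3^(1/3)*a), a)


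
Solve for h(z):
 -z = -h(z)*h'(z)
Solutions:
 h(z) = -sqrt(C1 + z^2)
 h(z) = sqrt(C1 + z^2)


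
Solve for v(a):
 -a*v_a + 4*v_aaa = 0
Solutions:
 v(a) = C1 + Integral(C2*airyai(2^(1/3)*a/2) + C3*airybi(2^(1/3)*a/2), a)


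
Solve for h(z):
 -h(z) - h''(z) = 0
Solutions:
 h(z) = C1*sin(z) + C2*cos(z)


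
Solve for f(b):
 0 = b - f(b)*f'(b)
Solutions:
 f(b) = -sqrt(C1 + b^2)
 f(b) = sqrt(C1 + b^2)


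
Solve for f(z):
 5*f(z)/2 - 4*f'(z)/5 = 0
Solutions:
 f(z) = C1*exp(25*z/8)


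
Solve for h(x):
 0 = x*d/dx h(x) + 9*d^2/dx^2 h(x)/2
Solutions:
 h(x) = C1 + C2*erf(x/3)


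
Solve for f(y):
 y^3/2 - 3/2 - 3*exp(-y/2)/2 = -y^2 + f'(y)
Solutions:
 f(y) = C1 + y^4/8 + y^3/3 - 3*y/2 + 3*exp(-y/2)


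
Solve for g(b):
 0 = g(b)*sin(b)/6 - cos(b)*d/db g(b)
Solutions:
 g(b) = C1/cos(b)^(1/6)


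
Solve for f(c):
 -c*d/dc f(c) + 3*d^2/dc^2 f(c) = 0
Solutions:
 f(c) = C1 + C2*erfi(sqrt(6)*c/6)


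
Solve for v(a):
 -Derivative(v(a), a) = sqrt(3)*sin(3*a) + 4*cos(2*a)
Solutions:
 v(a) = C1 - 2*sin(2*a) + sqrt(3)*cos(3*a)/3


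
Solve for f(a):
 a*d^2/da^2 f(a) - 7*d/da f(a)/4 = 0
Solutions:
 f(a) = C1 + C2*a^(11/4)


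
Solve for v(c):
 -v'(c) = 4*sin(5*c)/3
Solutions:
 v(c) = C1 + 4*cos(5*c)/15


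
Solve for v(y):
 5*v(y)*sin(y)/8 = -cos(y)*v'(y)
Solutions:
 v(y) = C1*cos(y)^(5/8)


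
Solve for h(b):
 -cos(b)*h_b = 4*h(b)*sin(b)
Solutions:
 h(b) = C1*cos(b)^4


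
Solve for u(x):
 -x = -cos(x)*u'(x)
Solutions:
 u(x) = C1 + Integral(x/cos(x), x)


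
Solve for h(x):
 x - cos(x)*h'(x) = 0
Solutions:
 h(x) = C1 + Integral(x/cos(x), x)


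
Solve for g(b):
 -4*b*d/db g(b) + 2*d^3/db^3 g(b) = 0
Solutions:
 g(b) = C1 + Integral(C2*airyai(2^(1/3)*b) + C3*airybi(2^(1/3)*b), b)


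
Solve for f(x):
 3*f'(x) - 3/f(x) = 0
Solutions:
 f(x) = -sqrt(C1 + 2*x)
 f(x) = sqrt(C1 + 2*x)


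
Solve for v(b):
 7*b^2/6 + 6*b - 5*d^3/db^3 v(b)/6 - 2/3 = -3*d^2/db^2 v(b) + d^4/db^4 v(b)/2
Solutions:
 v(b) = C1 + C2*b + C3*exp(b*(-5 + sqrt(241))/6) + C4*exp(-b*(5 + sqrt(241))/6) - 7*b^4/216 - 359*b^3/972 - 1525*b^2/5832


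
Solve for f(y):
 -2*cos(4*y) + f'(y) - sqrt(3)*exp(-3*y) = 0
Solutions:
 f(y) = C1 + sin(4*y)/2 - sqrt(3)*exp(-3*y)/3


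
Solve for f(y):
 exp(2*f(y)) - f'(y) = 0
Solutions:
 f(y) = log(-sqrt(-1/(C1 + y))) - log(2)/2
 f(y) = log(-1/(C1 + y))/2 - log(2)/2


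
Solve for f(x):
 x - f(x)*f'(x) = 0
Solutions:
 f(x) = -sqrt(C1 + x^2)
 f(x) = sqrt(C1 + x^2)


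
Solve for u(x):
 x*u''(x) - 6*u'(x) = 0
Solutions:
 u(x) = C1 + C2*x^7


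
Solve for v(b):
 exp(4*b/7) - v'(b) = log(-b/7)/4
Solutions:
 v(b) = C1 - b*log(-b)/4 + b*(1 + log(7))/4 + 7*exp(4*b/7)/4


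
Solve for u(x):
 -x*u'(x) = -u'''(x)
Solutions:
 u(x) = C1 + Integral(C2*airyai(x) + C3*airybi(x), x)


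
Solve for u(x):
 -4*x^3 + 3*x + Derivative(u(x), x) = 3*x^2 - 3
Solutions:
 u(x) = C1 + x^4 + x^3 - 3*x^2/2 - 3*x


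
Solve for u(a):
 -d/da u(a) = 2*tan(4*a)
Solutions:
 u(a) = C1 + log(cos(4*a))/2


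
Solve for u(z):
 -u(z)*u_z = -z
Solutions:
 u(z) = -sqrt(C1 + z^2)
 u(z) = sqrt(C1 + z^2)


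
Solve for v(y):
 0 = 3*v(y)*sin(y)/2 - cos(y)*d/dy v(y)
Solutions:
 v(y) = C1/cos(y)^(3/2)


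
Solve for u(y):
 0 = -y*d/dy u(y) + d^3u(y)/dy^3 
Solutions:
 u(y) = C1 + Integral(C2*airyai(y) + C3*airybi(y), y)


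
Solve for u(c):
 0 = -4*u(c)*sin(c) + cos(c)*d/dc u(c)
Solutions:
 u(c) = C1/cos(c)^4


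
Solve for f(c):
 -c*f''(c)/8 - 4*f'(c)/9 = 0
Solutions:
 f(c) = C1 + C2/c^(23/9)


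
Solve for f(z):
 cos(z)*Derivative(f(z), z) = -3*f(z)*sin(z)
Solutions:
 f(z) = C1*cos(z)^3


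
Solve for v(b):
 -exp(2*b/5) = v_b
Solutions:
 v(b) = C1 - 5*exp(2*b/5)/2


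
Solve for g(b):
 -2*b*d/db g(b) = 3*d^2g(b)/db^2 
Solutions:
 g(b) = C1 + C2*erf(sqrt(3)*b/3)


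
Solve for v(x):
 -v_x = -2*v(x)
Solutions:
 v(x) = C1*exp(2*x)


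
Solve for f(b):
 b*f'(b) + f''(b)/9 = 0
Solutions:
 f(b) = C1 + C2*erf(3*sqrt(2)*b/2)


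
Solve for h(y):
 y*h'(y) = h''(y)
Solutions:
 h(y) = C1 + C2*erfi(sqrt(2)*y/2)


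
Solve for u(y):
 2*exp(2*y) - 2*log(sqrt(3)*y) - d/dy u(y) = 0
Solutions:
 u(y) = C1 - 2*y*log(y) + y*(2 - log(3)) + exp(2*y)


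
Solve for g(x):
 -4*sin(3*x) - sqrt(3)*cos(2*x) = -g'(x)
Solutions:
 g(x) = C1 + sqrt(3)*sin(2*x)/2 - 4*cos(3*x)/3


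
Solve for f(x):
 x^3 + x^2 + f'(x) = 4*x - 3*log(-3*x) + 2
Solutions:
 f(x) = C1 - x^4/4 - x^3/3 + 2*x^2 - 3*x*log(-x) + x*(5 - 3*log(3))


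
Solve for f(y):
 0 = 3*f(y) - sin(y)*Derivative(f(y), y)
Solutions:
 f(y) = C1*(cos(y) - 1)^(3/2)/(cos(y) + 1)^(3/2)


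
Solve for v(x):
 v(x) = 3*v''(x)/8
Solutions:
 v(x) = C1*exp(-2*sqrt(6)*x/3) + C2*exp(2*sqrt(6)*x/3)


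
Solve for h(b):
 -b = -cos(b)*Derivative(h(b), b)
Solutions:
 h(b) = C1 + Integral(b/cos(b), b)


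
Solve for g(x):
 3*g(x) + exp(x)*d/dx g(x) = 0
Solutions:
 g(x) = C1*exp(3*exp(-x))


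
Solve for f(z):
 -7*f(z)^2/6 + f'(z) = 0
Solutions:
 f(z) = -6/(C1 + 7*z)


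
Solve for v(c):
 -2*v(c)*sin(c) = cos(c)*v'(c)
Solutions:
 v(c) = C1*cos(c)^2


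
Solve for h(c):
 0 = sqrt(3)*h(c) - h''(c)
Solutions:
 h(c) = C1*exp(-3^(1/4)*c) + C2*exp(3^(1/4)*c)


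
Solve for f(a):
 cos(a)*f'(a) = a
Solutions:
 f(a) = C1 + Integral(a/cos(a), a)


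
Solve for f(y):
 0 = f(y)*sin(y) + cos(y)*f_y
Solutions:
 f(y) = C1*cos(y)


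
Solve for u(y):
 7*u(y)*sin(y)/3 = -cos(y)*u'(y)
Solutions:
 u(y) = C1*cos(y)^(7/3)


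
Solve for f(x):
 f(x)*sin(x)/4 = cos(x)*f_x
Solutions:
 f(x) = C1/cos(x)^(1/4)


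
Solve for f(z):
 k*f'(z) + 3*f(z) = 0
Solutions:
 f(z) = C1*exp(-3*z/k)


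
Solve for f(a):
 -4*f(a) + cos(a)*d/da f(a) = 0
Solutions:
 f(a) = C1*(sin(a)^2 + 2*sin(a) + 1)/(sin(a)^2 - 2*sin(a) + 1)


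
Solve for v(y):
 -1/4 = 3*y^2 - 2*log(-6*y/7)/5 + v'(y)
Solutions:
 v(y) = C1 - y^3 + 2*y*log(-y)/5 + y*(-8*log(7) - 13 + 8*log(6))/20


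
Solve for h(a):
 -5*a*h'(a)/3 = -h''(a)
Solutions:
 h(a) = C1 + C2*erfi(sqrt(30)*a/6)


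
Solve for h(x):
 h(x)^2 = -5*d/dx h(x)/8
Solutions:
 h(x) = 5/(C1 + 8*x)


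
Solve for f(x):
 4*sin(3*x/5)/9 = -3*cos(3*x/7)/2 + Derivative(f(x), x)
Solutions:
 f(x) = C1 + 7*sin(3*x/7)/2 - 20*cos(3*x/5)/27


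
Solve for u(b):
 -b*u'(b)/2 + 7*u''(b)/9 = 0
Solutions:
 u(b) = C1 + C2*erfi(3*sqrt(7)*b/14)


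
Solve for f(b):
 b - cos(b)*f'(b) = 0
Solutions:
 f(b) = C1 + Integral(b/cos(b), b)


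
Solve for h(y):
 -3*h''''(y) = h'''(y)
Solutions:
 h(y) = C1 + C2*y + C3*y^2 + C4*exp(-y/3)


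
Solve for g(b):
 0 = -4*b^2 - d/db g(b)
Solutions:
 g(b) = C1 - 4*b^3/3


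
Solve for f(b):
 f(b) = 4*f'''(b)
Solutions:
 f(b) = C3*exp(2^(1/3)*b/2) + (C1*sin(2^(1/3)*sqrt(3)*b/4) + C2*cos(2^(1/3)*sqrt(3)*b/4))*exp(-2^(1/3)*b/4)


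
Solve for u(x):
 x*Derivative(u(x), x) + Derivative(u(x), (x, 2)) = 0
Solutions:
 u(x) = C1 + C2*erf(sqrt(2)*x/2)


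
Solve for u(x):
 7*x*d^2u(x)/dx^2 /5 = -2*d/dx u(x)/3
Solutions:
 u(x) = C1 + C2*x^(11/21)


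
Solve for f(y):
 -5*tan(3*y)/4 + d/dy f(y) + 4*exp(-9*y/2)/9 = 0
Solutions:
 f(y) = C1 + 5*log(tan(3*y)^2 + 1)/24 + 8*exp(-9*y/2)/81


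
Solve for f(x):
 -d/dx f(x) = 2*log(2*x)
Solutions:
 f(x) = C1 - 2*x*log(x) - x*log(4) + 2*x


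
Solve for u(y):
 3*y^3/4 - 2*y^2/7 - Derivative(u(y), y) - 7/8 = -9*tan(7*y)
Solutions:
 u(y) = C1 + 3*y^4/16 - 2*y^3/21 - 7*y/8 - 9*log(cos(7*y))/7


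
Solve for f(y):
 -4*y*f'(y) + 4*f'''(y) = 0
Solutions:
 f(y) = C1 + Integral(C2*airyai(y) + C3*airybi(y), y)


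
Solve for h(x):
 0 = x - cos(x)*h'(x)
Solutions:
 h(x) = C1 + Integral(x/cos(x), x)


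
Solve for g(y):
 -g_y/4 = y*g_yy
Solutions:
 g(y) = C1 + C2*y^(3/4)


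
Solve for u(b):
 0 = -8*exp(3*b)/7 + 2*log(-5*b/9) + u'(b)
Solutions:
 u(b) = C1 - 2*b*log(-b) + 2*b*(-log(5) + 1 + 2*log(3)) + 8*exp(3*b)/21


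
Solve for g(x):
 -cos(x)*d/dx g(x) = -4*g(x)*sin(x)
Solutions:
 g(x) = C1/cos(x)^4


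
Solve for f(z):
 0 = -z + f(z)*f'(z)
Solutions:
 f(z) = -sqrt(C1 + z^2)
 f(z) = sqrt(C1 + z^2)


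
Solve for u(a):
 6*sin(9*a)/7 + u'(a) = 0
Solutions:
 u(a) = C1 + 2*cos(9*a)/21


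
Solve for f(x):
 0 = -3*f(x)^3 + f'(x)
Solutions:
 f(x) = -sqrt(2)*sqrt(-1/(C1 + 3*x))/2
 f(x) = sqrt(2)*sqrt(-1/(C1 + 3*x))/2


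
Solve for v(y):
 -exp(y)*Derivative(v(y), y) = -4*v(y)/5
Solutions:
 v(y) = C1*exp(-4*exp(-y)/5)


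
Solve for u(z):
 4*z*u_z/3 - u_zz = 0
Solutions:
 u(z) = C1 + C2*erfi(sqrt(6)*z/3)


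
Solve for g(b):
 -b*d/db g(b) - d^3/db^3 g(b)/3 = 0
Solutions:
 g(b) = C1 + Integral(C2*airyai(-3^(1/3)*b) + C3*airybi(-3^(1/3)*b), b)


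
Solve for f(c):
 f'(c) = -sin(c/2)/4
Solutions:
 f(c) = C1 + cos(c/2)/2


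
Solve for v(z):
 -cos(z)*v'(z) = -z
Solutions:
 v(z) = C1 + Integral(z/cos(z), z)


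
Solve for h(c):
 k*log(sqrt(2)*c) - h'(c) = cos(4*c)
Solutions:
 h(c) = C1 + c*k*(log(c) - 1) + c*k*log(2)/2 - sin(4*c)/4


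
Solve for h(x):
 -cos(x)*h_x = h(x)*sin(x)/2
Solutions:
 h(x) = C1*sqrt(cos(x))


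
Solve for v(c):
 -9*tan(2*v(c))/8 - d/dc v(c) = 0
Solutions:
 v(c) = -asin(C1*exp(-9*c/4))/2 + pi/2
 v(c) = asin(C1*exp(-9*c/4))/2


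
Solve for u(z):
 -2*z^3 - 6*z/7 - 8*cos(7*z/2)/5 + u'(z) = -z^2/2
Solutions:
 u(z) = C1 + z^4/2 - z^3/6 + 3*z^2/7 + 16*sin(7*z/2)/35


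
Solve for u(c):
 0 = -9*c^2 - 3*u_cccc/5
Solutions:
 u(c) = C1 + C2*c + C3*c^2 + C4*c^3 - c^6/24


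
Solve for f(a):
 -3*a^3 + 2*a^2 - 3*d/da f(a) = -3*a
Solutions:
 f(a) = C1 - a^4/4 + 2*a^3/9 + a^2/2


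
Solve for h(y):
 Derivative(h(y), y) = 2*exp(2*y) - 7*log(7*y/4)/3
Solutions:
 h(y) = C1 - 7*y*log(y)/3 + y*(-3*log(7) + 2*log(14)/3 + 7/3 + 4*log(2)) + exp(2*y)


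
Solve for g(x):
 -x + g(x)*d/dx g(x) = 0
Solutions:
 g(x) = -sqrt(C1 + x^2)
 g(x) = sqrt(C1 + x^2)


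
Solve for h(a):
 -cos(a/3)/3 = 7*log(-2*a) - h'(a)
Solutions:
 h(a) = C1 + 7*a*log(-a) - 7*a + 7*a*log(2) + sin(a/3)


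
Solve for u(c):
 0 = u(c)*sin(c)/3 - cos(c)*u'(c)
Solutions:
 u(c) = C1/cos(c)^(1/3)


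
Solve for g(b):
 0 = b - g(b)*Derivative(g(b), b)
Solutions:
 g(b) = -sqrt(C1 + b^2)
 g(b) = sqrt(C1 + b^2)


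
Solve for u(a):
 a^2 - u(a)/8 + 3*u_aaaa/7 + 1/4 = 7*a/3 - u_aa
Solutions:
 u(a) = C1*exp(-sqrt(3)*a*sqrt(-14 + sqrt(238))/6) + C2*exp(sqrt(3)*a*sqrt(-14 + sqrt(238))/6) + C3*sin(sqrt(3)*a*sqrt(14 + sqrt(238))/6) + C4*cos(sqrt(3)*a*sqrt(14 + sqrt(238))/6) + 8*a^2 - 56*a/3 + 130


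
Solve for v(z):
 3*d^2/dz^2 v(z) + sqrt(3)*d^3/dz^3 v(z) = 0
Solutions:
 v(z) = C1 + C2*z + C3*exp(-sqrt(3)*z)


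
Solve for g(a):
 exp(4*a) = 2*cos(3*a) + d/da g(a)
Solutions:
 g(a) = C1 + exp(4*a)/4 - 2*sin(3*a)/3


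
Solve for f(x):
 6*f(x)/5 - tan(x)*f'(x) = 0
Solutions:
 f(x) = C1*sin(x)^(6/5)


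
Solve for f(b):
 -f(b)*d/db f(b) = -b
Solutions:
 f(b) = -sqrt(C1 + b^2)
 f(b) = sqrt(C1 + b^2)


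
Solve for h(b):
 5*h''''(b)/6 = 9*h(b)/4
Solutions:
 h(b) = C1*exp(-30^(3/4)*b/10) + C2*exp(30^(3/4)*b/10) + C3*sin(30^(3/4)*b/10) + C4*cos(30^(3/4)*b/10)


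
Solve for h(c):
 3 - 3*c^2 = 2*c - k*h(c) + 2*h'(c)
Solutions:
 h(c) = C1*exp(c*k/2) + 3*c^2/k + 2*c/k + 12*c/k^2 - 3/k + 4/k^2 + 24/k^3


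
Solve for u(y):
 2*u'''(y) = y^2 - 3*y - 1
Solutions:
 u(y) = C1 + C2*y + C3*y^2 + y^5/120 - y^4/16 - y^3/12


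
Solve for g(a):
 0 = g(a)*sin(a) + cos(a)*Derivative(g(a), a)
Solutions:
 g(a) = C1*cos(a)


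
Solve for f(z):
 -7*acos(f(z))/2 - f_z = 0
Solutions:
 Integral(1/acos(_y), (_y, f(z))) = C1 - 7*z/2


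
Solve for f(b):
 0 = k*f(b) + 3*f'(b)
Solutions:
 f(b) = C1*exp(-b*k/3)


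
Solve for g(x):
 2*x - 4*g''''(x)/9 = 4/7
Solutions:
 g(x) = C1 + C2*x + C3*x^2 + C4*x^3 + 3*x^5/80 - 3*x^4/56


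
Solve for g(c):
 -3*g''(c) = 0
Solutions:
 g(c) = C1 + C2*c


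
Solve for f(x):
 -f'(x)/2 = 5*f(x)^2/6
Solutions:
 f(x) = 3/(C1 + 5*x)


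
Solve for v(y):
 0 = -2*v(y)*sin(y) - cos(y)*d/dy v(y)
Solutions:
 v(y) = C1*cos(y)^2


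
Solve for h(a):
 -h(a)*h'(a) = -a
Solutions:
 h(a) = -sqrt(C1 + a^2)
 h(a) = sqrt(C1 + a^2)


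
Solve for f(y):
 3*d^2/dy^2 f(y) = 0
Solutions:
 f(y) = C1 + C2*y


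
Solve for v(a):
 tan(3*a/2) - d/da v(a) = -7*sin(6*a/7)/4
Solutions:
 v(a) = C1 - 2*log(cos(3*a/2))/3 - 49*cos(6*a/7)/24


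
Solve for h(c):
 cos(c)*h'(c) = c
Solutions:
 h(c) = C1 + Integral(c/cos(c), c)


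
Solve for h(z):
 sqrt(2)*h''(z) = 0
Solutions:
 h(z) = C1 + C2*z


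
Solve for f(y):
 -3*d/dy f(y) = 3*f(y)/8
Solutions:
 f(y) = C1*exp(-y/8)


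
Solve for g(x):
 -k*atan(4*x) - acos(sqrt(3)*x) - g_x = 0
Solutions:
 g(x) = C1 - k*(x*atan(4*x) - log(16*x^2 + 1)/8) - x*acos(sqrt(3)*x) + sqrt(3)*sqrt(1 - 3*x^2)/3


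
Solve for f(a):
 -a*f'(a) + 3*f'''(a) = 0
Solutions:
 f(a) = C1 + Integral(C2*airyai(3^(2/3)*a/3) + C3*airybi(3^(2/3)*a/3), a)


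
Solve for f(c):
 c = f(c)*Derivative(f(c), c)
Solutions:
 f(c) = -sqrt(C1 + c^2)
 f(c) = sqrt(C1 + c^2)


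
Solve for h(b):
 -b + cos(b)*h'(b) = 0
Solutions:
 h(b) = C1 + Integral(b/cos(b), b)


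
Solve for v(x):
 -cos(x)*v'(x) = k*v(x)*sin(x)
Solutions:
 v(x) = C1*exp(k*log(cos(x)))


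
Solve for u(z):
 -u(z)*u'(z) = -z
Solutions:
 u(z) = -sqrt(C1 + z^2)
 u(z) = sqrt(C1 + z^2)


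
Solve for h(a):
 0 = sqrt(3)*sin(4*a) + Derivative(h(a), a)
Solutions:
 h(a) = C1 + sqrt(3)*cos(4*a)/4


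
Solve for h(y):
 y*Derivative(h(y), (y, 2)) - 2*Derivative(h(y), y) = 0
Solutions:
 h(y) = C1 + C2*y^3


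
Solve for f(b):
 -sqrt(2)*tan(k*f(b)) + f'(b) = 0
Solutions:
 f(b) = Piecewise((-asin(exp(C1*k + sqrt(2)*b*k))/k + pi/k, Ne(k, 0)), (nan, True))
 f(b) = Piecewise((asin(exp(C1*k + sqrt(2)*b*k))/k, Ne(k, 0)), (nan, True))


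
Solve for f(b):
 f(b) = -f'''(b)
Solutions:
 f(b) = C3*exp(-b) + (C1*sin(sqrt(3)*b/2) + C2*cos(sqrt(3)*b/2))*exp(b/2)


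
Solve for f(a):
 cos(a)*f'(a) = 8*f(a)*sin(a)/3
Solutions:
 f(a) = C1/cos(a)^(8/3)


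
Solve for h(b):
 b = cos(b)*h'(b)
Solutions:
 h(b) = C1 + Integral(b/cos(b), b)


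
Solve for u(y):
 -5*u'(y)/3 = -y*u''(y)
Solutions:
 u(y) = C1 + C2*y^(8/3)


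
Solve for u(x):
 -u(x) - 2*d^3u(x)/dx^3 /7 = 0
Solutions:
 u(x) = C3*exp(-2^(2/3)*7^(1/3)*x/2) + (C1*sin(2^(2/3)*sqrt(3)*7^(1/3)*x/4) + C2*cos(2^(2/3)*sqrt(3)*7^(1/3)*x/4))*exp(2^(2/3)*7^(1/3)*x/4)


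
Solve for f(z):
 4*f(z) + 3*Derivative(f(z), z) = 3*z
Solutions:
 f(z) = C1*exp(-4*z/3) + 3*z/4 - 9/16


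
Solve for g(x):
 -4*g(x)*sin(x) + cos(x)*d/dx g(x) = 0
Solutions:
 g(x) = C1/cos(x)^4


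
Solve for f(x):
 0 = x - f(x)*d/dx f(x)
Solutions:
 f(x) = -sqrt(C1 + x^2)
 f(x) = sqrt(C1 + x^2)


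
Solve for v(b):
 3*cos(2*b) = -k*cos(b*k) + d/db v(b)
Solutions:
 v(b) = C1 + 3*sin(2*b)/2 + sin(b*k)


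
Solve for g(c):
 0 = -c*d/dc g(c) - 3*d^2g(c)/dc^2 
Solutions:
 g(c) = C1 + C2*erf(sqrt(6)*c/6)


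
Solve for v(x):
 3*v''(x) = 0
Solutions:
 v(x) = C1 + C2*x


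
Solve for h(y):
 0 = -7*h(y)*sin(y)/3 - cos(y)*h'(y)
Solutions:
 h(y) = C1*cos(y)^(7/3)


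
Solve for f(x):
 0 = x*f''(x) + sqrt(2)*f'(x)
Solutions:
 f(x) = C1 + C2*x^(1 - sqrt(2))


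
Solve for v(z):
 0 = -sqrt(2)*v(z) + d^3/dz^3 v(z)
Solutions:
 v(z) = C3*exp(2^(1/6)*z) + (C1*sin(2^(1/6)*sqrt(3)*z/2) + C2*cos(2^(1/6)*sqrt(3)*z/2))*exp(-2^(1/6)*z/2)


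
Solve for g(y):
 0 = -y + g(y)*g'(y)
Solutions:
 g(y) = -sqrt(C1 + y^2)
 g(y) = sqrt(C1 + y^2)


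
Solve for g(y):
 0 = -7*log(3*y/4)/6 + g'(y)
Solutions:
 g(y) = C1 + 7*y*log(y)/6 - 7*y*log(2)/3 - 7*y/6 + 7*y*log(3)/6


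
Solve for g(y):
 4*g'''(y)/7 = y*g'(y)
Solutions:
 g(y) = C1 + Integral(C2*airyai(14^(1/3)*y/2) + C3*airybi(14^(1/3)*y/2), y)


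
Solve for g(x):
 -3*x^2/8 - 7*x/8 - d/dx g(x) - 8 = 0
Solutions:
 g(x) = C1 - x^3/8 - 7*x^2/16 - 8*x


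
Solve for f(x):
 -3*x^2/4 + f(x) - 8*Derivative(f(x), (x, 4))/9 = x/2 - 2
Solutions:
 f(x) = C1*exp(-2^(1/4)*sqrt(3)*x/2) + C2*exp(2^(1/4)*sqrt(3)*x/2) + C3*sin(2^(1/4)*sqrt(3)*x/2) + C4*cos(2^(1/4)*sqrt(3)*x/2) + 3*x^2/4 + x/2 - 2


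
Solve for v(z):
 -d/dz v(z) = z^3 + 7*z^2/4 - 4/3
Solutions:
 v(z) = C1 - z^4/4 - 7*z^3/12 + 4*z/3


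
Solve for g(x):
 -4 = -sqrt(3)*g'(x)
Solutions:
 g(x) = C1 + 4*sqrt(3)*x/3


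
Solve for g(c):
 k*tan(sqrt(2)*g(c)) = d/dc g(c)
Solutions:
 g(c) = sqrt(2)*(pi - asin(C1*exp(sqrt(2)*c*k)))/2
 g(c) = sqrt(2)*asin(C1*exp(sqrt(2)*c*k))/2


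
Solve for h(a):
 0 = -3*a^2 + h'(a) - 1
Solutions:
 h(a) = C1 + a^3 + a


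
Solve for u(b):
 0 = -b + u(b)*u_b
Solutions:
 u(b) = -sqrt(C1 + b^2)
 u(b) = sqrt(C1 + b^2)


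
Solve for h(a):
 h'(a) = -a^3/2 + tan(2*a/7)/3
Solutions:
 h(a) = C1 - a^4/8 - 7*log(cos(2*a/7))/6
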